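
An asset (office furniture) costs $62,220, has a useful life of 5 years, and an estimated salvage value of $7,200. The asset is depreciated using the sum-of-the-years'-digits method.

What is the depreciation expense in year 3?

$11,004

Depreciable base = $62,220 − $7,200 = $55,020.
Sum of the years' digits = 5+4+3+2+1 = 15.
Year 1: $55,020 × 5/15 = $18,340. Book value $43,880.
Year 2: $55,020 × 4/15 = $14,672. Book value $29,208.
Year 3: $55,020 × 3/15 = $11,004. Book value $18,204.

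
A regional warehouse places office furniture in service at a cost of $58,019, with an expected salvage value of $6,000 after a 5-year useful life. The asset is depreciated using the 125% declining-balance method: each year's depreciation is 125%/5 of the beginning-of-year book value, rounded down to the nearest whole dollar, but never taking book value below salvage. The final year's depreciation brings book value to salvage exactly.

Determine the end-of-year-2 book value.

$32,637

Depreciable base = $58,019 − $6,000 = $52,019.
Year 1: ⌊$58,019 × 125%/5⌋ = $14,504. Book value $43,515.
Year 2: ⌊$43,515 × 125%/5⌋ = $10,878. Book value $32,637.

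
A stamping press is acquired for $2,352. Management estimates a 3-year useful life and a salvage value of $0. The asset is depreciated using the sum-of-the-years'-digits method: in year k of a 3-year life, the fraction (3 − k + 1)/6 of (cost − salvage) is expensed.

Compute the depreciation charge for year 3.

$392

Depreciable base = $2,352 − $0 = $2,352.
Sum of the years' digits = 3+2+1 = 6.
Year 1: $2,352 × 3/6 = $1,176. Book value $1,176.
Year 2: $2,352 × 2/6 = $784. Book value $392.
Year 3: $2,352 × 1/6 = $392. Book value $0.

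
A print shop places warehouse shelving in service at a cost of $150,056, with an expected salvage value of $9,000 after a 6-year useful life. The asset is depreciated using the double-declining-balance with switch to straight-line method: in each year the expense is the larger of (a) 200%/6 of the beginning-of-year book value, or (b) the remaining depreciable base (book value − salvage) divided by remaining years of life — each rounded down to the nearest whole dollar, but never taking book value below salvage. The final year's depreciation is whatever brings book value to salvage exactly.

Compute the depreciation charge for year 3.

Depreciable base = $150,056 − $9,000 = $141,056.
Year 1: DB = ⌊$150,056 × 200%/6⌋ = $50,018; SL = ⌊$141,056/6⌋ = $23,509 → take DB $50,018. Book value $100,038.
Year 2: DB = ⌊$100,038 × 200%/6⌋ = $33,346; SL = ⌊$91,038/5⌋ = $18,207 → take DB $33,346. Book value $66,692.
Year 3: DB = ⌊$66,692 × 200%/6⌋ = $22,230; SL = ⌊$57,692/4⌋ = $14,423 → take DB $22,230. Book value $44,462.

$22,230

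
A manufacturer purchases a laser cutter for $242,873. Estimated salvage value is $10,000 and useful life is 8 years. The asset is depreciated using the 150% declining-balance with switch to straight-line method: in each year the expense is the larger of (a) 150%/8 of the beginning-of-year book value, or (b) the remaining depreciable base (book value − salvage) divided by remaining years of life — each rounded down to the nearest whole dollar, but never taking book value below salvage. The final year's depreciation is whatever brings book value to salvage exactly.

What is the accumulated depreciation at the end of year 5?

$160,987

Depreciable base = $242,873 − $10,000 = $232,873.
Year 1: DB = ⌊$242,873 × 150%/8⌋ = $45,538; SL = ⌊$232,873/8⌋ = $29,109 → take DB $45,538. Book value $197,335.
Year 2: DB = ⌊$197,335 × 150%/8⌋ = $37,000; SL = ⌊$187,335/7⌋ = $26,762 → take DB $37,000. Book value $160,335.
Year 3: DB = ⌊$160,335 × 150%/8⌋ = $30,062; SL = ⌊$150,335/6⌋ = $25,055 → take DB $30,062. Book value $130,273.
Year 4: DB = ⌊$130,273 × 150%/8⌋ = $24,426; SL = ⌊$120,273/5⌋ = $24,054 → take DB $24,426. Book value $105,847.
Year 5: DB = ⌊$105,847 × 150%/8⌋ = $19,846; SL = ⌊$95,847/4⌋ = $23,961 → take SL $23,961. Book value $81,886.
Accumulated through year 5 = $242,873 − $81,886 = $160,987.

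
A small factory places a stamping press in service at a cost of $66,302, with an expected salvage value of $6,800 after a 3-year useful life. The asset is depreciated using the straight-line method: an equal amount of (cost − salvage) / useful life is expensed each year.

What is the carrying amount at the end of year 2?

$26,634

Depreciable base = $66,302 − $6,800 = $59,502.
Annual expense = $59,502 / 3 = $19,834.
End of year 1: book value $46,468.
End of year 2: book value $26,634.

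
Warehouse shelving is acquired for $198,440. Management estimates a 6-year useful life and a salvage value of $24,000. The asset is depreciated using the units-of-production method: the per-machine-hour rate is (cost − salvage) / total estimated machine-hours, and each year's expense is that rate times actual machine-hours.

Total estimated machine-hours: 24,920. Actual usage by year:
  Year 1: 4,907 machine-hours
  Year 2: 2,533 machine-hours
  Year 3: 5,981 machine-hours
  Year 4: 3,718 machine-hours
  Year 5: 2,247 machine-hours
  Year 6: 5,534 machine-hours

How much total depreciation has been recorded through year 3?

$93,947

Depreciable base = $198,440 − $24,000 = $174,440.
Rate = $174,440 / 24,920 machine-hours = $7 per machine-hour.
Year 1: 4,907 × $7 = $34,349. Book value $164,091.
Year 2: 2,533 × $7 = $17,731. Book value $146,360.
Year 3: 5,981 × $7 = $41,867. Book value $104,493.
Accumulated through year 3 = $198,440 − $104,493 = $93,947.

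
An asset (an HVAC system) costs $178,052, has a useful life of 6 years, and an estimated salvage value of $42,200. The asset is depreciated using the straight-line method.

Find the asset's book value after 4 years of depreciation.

$87,484

Depreciable base = $178,052 − $42,200 = $135,852.
Annual expense = $135,852 / 6 = $22,642.
End of year 1: book value $155,410.
End of year 2: book value $132,768.
End of year 3: book value $110,126.
End of year 4: book value $87,484.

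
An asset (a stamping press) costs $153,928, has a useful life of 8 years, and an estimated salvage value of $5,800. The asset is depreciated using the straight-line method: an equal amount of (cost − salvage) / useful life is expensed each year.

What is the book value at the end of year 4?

Depreciable base = $153,928 − $5,800 = $148,128.
Annual expense = $148,128 / 8 = $18,516.
End of year 1: book value $135,412.
End of year 2: book value $116,896.
End of year 3: book value $98,380.
End of year 4: book value $79,864.

$79,864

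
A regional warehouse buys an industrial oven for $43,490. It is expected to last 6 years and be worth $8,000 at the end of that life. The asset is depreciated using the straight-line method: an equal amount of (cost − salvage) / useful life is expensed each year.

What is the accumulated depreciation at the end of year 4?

$23,660

Depreciable base = $43,490 − $8,000 = $35,490.
Annual expense = $35,490 / 6 = $5,915.
End of year 1: book value $37,575.
End of year 2: book value $31,660.
End of year 3: book value $25,745.
End of year 4: book value $19,830.
Accumulated through year 4 = $43,490 − $19,830 = $23,660.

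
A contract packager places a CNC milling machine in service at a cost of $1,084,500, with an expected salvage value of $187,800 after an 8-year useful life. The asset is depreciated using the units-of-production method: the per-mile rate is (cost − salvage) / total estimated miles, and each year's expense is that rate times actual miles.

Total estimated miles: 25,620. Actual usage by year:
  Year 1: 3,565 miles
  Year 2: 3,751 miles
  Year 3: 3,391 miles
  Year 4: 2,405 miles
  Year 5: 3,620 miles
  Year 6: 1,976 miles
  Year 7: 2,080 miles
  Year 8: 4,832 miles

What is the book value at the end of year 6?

$429,720

Depreciable base = $1,084,500 − $187,800 = $896,700.
Rate = $896,700 / 25,620 miles = $35 per mile.
Year 1: 3,565 × $35 = $124,775. Book value $959,725.
Year 2: 3,751 × $35 = $131,285. Book value $828,440.
Year 3: 3,391 × $35 = $118,685. Book value $709,755.
Year 4: 2,405 × $35 = $84,175. Book value $625,580.
Year 5: 3,620 × $35 = $126,700. Book value $498,880.
Year 6: 1,976 × $35 = $69,160. Book value $429,720.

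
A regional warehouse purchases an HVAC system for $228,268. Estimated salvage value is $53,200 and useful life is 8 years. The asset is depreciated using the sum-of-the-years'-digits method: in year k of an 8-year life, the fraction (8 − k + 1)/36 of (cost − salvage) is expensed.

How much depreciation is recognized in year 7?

Depreciable base = $228,268 − $53,200 = $175,068.
Sum of the years' digits = 8+7+6+5+4+3+2+1 = 36.
Year 1: $175,068 × 8/36 = $38,904. Book value $189,364.
Year 2: $175,068 × 7/36 = $34,041. Book value $155,323.
Year 3: $175,068 × 6/36 = $29,178. Book value $126,145.
Year 4: $175,068 × 5/36 = $24,315. Book value $101,830.
Year 5: $175,068 × 4/36 = $19,452. Book value $82,378.
Year 6: $175,068 × 3/36 = $14,589. Book value $67,789.
Year 7: $175,068 × 2/36 = $9,726. Book value $58,063.

$9,726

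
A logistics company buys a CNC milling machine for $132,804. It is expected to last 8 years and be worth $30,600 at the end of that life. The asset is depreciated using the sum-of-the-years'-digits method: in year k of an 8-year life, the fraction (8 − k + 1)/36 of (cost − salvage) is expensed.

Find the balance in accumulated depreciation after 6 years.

$93,687

Depreciable base = $132,804 − $30,600 = $102,204.
Sum of the years' digits = 8+7+6+5+4+3+2+1 = 36.
Year 1: $102,204 × 8/36 = $22,712. Book value $110,092.
Year 2: $102,204 × 7/36 = $19,873. Book value $90,219.
Year 3: $102,204 × 6/36 = $17,034. Book value $73,185.
Year 4: $102,204 × 5/36 = $14,195. Book value $58,990.
Year 5: $102,204 × 4/36 = $11,356. Book value $47,634.
Year 6: $102,204 × 3/36 = $8,517. Book value $39,117.
Accumulated through year 6 = $132,804 − $39,117 = $93,687.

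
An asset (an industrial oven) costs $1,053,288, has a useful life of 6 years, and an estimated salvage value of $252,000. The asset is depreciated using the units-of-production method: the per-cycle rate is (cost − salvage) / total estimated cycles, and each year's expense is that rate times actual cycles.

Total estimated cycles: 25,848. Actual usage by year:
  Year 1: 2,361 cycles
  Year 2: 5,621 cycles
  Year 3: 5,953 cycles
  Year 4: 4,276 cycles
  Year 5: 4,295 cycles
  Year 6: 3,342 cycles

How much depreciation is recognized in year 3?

$184,543

Depreciable base = $1,053,288 − $252,000 = $801,288.
Rate = $801,288 / 25,848 cycles = $31 per cycle.
Year 1: 2,361 × $31 = $73,191. Book value $980,097.
Year 2: 5,621 × $31 = $174,251. Book value $805,846.
Year 3: 5,953 × $31 = $184,543. Book value $621,303.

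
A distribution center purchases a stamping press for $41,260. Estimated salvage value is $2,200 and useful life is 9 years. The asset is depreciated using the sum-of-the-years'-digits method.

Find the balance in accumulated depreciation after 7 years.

Depreciable base = $41,260 − $2,200 = $39,060.
Sum of the years' digits = 9+8+7+6+5+4+3+2+1 = 45.
Year 1: $39,060 × 9/45 = $7,812. Book value $33,448.
Year 2: $39,060 × 8/45 = $6,944. Book value $26,504.
Year 3: $39,060 × 7/45 = $6,076. Book value $20,428.
Year 4: $39,060 × 6/45 = $5,208. Book value $15,220.
Year 5: $39,060 × 5/45 = $4,340. Book value $10,880.
Year 6: $39,060 × 4/45 = $3,472. Book value $7,408.
Year 7: $39,060 × 3/45 = $2,604. Book value $4,804.
Accumulated through year 7 = $41,260 − $4,804 = $36,456.

$36,456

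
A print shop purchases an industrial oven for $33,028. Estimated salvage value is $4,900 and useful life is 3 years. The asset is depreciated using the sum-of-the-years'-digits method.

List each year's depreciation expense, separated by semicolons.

Depreciable base = $33,028 − $4,900 = $28,128.
Sum of the years' digits = 3+2+1 = 6.
Year 1: $28,128 × 3/6 = $14,064. Book value $18,964.
Year 2: $28,128 × 2/6 = $9,376. Book value $9,588.
Year 3: $28,128 × 1/6 = $4,688. Book value $4,900.

$14,064; $9,376; $4,688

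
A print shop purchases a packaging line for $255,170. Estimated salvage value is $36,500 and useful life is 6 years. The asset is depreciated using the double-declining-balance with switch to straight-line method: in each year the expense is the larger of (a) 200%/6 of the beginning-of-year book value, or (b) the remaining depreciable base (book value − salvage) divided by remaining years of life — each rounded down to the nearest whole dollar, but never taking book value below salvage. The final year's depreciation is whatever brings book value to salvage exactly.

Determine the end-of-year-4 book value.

$50,405

Depreciable base = $255,170 − $36,500 = $218,670.
Year 1: DB = ⌊$255,170 × 200%/6⌋ = $85,056; SL = ⌊$218,670/6⌋ = $36,445 → take DB $85,056. Book value $170,114.
Year 2: DB = ⌊$170,114 × 200%/6⌋ = $56,704; SL = ⌊$133,614/5⌋ = $26,722 → take DB $56,704. Book value $113,410.
Year 3: DB = ⌊$113,410 × 200%/6⌋ = $37,803; SL = ⌊$76,910/4⌋ = $19,227 → take DB $37,803. Book value $75,607.
Year 4: DB = ⌊$75,607 × 200%/6⌋ = $25,202; SL = ⌊$39,107/3⌋ = $13,035 → take DB $25,202. Book value $50,405.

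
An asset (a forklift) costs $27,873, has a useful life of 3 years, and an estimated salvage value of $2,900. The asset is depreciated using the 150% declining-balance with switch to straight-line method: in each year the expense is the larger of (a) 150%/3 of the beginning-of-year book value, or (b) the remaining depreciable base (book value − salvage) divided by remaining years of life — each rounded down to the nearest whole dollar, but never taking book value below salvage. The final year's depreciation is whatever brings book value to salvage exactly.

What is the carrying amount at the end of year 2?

$6,969

Depreciable base = $27,873 − $2,900 = $24,973.
Year 1: DB = ⌊$27,873 × 150%/3⌋ = $13,936; SL = ⌊$24,973/3⌋ = $8,324 → take DB $13,936. Book value $13,937.
Year 2: DB = ⌊$13,937 × 150%/3⌋ = $6,968; SL = ⌊$11,037/2⌋ = $5,518 → take DB $6,968. Book value $6,969.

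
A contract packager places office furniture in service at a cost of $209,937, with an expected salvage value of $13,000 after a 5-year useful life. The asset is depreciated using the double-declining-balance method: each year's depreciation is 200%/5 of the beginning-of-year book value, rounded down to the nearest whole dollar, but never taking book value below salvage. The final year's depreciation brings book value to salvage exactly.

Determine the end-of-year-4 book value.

$27,209

Depreciable base = $209,937 − $13,000 = $196,937.
Year 1: ⌊$209,937 × 200%/5⌋ = $83,974. Book value $125,963.
Year 2: ⌊$125,963 × 200%/5⌋ = $50,385. Book value $75,578.
Year 3: ⌊$75,578 × 200%/5⌋ = $30,231. Book value $45,347.
Year 4: ⌊$45,347 × 200%/5⌋ = $18,138. Book value $27,209.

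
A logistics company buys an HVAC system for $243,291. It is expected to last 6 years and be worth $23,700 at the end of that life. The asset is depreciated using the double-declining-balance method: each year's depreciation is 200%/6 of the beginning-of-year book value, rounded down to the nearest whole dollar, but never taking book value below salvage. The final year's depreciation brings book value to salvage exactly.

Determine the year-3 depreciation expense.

$36,043

Depreciable base = $243,291 − $23,700 = $219,591.
Year 1: ⌊$243,291 × 200%/6⌋ = $81,097. Book value $162,194.
Year 2: ⌊$162,194 × 200%/6⌋ = $54,064. Book value $108,130.
Year 3: ⌊$108,130 × 200%/6⌋ = $36,043. Book value $72,087.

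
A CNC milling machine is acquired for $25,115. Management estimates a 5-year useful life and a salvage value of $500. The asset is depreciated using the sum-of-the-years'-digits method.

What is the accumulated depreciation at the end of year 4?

Depreciable base = $25,115 − $500 = $24,615.
Sum of the years' digits = 5+4+3+2+1 = 15.
Year 1: $24,615 × 5/15 = $8,205. Book value $16,910.
Year 2: $24,615 × 4/15 = $6,564. Book value $10,346.
Year 3: $24,615 × 3/15 = $4,923. Book value $5,423.
Year 4: $24,615 × 2/15 = $3,282. Book value $2,141.
Accumulated through year 4 = $25,115 − $2,141 = $22,974.

$22,974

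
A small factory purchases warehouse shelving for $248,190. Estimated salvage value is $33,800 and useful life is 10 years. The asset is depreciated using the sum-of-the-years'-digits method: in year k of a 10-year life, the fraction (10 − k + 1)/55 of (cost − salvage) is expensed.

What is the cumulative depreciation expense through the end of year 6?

$175,410

Depreciable base = $248,190 − $33,800 = $214,390.
Sum of the years' digits = 10+9+8+7+6+5+4+3+2+1 = 55.
Year 1: $214,390 × 10/55 = $38,980. Book value $209,210.
Year 2: $214,390 × 9/55 = $35,082. Book value $174,128.
Year 3: $214,390 × 8/55 = $31,184. Book value $142,944.
Year 4: $214,390 × 7/55 = $27,286. Book value $115,658.
Year 5: $214,390 × 6/55 = $23,388. Book value $92,270.
Year 6: $214,390 × 5/55 = $19,490. Book value $72,780.
Accumulated through year 6 = $248,190 − $72,780 = $175,410.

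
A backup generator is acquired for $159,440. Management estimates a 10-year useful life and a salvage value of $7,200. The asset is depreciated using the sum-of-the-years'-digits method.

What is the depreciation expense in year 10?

Depreciable base = $159,440 − $7,200 = $152,240.
Sum of the years' digits = 10+9+8+7+6+5+4+3+2+1 = 55.
Year 1: $152,240 × 10/55 = $27,680. Book value $131,760.
Year 2: $152,240 × 9/55 = $24,912. Book value $106,848.
Year 3: $152,240 × 8/55 = $22,144. Book value $84,704.
Year 4: $152,240 × 7/55 = $19,376. Book value $65,328.
Year 5: $152,240 × 6/55 = $16,608. Book value $48,720.
Year 6: $152,240 × 5/55 = $13,840. Book value $34,880.
Year 7: $152,240 × 4/55 = $11,072. Book value $23,808.
Year 8: $152,240 × 3/55 = $8,304. Book value $15,504.
Year 9: $152,240 × 2/55 = $5,536. Book value $9,968.
Year 10: $152,240 × 1/55 = $2,768. Book value $7,200.

$2,768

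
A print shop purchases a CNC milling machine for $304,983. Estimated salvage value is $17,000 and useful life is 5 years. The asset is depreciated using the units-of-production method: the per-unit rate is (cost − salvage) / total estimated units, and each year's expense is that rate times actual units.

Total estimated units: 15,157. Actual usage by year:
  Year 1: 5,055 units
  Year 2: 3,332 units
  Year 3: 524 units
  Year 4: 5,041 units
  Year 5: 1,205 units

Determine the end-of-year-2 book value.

$145,630

Depreciable base = $304,983 − $17,000 = $287,983.
Rate = $287,983 / 15,157 units = $19 per unit.
Year 1: 5,055 × $19 = $96,045. Book value $208,938.
Year 2: 3,332 × $19 = $63,308. Book value $145,630.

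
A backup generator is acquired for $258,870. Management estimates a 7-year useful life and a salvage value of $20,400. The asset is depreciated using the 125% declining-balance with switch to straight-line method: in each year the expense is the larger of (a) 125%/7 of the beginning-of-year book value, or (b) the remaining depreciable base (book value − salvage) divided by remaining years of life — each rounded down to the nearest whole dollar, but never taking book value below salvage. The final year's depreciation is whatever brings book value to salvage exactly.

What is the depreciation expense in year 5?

$30,770

Depreciable base = $258,870 − $20,400 = $238,470.
Year 1: DB = ⌊$258,870 × 125%/7⌋ = $46,226; SL = ⌊$238,470/7⌋ = $34,067 → take DB $46,226. Book value $212,644.
Year 2: DB = ⌊$212,644 × 125%/7⌋ = $37,972; SL = ⌊$192,244/6⌋ = $32,040 → take DB $37,972. Book value $174,672.
Year 3: DB = ⌊$174,672 × 125%/7⌋ = $31,191; SL = ⌊$154,272/5⌋ = $30,854 → take DB $31,191. Book value $143,481.
Year 4: DB = ⌊$143,481 × 125%/7⌋ = $25,621; SL = ⌊$123,081/4⌋ = $30,770 → take SL $30,770. Book value $112,711.
Year 5: DB = ⌊$112,711 × 125%/7⌋ = $20,126; SL = ⌊$92,311/3⌋ = $30,770 → take SL $30,770. Book value $81,941.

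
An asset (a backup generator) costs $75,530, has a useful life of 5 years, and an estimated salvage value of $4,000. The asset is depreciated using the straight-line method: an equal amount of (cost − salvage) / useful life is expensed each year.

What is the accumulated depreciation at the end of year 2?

$28,612

Depreciable base = $75,530 − $4,000 = $71,530.
Annual expense = $71,530 / 5 = $14,306.
End of year 1: book value $61,224.
End of year 2: book value $46,918.
Accumulated through year 2 = $75,530 − $46,918 = $28,612.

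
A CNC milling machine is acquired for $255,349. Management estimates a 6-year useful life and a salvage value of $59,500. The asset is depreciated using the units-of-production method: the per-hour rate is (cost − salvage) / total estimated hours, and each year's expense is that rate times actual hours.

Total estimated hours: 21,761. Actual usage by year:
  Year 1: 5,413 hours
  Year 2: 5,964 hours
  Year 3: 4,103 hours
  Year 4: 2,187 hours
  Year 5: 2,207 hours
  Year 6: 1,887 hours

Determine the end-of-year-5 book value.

Depreciable base = $255,349 − $59,500 = $195,849.
Rate = $195,849 / 21,761 hours = $9 per hour.
Year 1: 5,413 × $9 = $48,717. Book value $206,632.
Year 2: 5,964 × $9 = $53,676. Book value $152,956.
Year 3: 4,103 × $9 = $36,927. Book value $116,029.
Year 4: 2,187 × $9 = $19,683. Book value $96,346.
Year 5: 2,207 × $9 = $19,863. Book value $76,483.

$76,483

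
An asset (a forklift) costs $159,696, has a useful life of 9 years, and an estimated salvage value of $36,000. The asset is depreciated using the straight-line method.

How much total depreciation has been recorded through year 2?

Depreciable base = $159,696 − $36,000 = $123,696.
Annual expense = $123,696 / 9 = $13,744.
End of year 1: book value $145,952.
End of year 2: book value $132,208.
Accumulated through year 2 = $159,696 − $132,208 = $27,488.

$27,488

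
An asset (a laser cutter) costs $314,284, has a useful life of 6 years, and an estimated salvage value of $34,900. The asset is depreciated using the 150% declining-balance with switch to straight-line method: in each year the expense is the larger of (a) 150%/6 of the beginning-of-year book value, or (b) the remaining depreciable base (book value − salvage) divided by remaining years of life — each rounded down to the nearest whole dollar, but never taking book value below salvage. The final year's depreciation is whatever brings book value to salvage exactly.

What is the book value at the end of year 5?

Depreciable base = $314,284 − $34,900 = $279,384.
Year 1: DB = ⌊$314,284 × 150%/6⌋ = $78,571; SL = ⌊$279,384/6⌋ = $46,564 → take DB $78,571. Book value $235,713.
Year 2: DB = ⌊$235,713 × 150%/6⌋ = $58,928; SL = ⌊$200,813/5⌋ = $40,162 → take DB $58,928. Book value $176,785.
Year 3: DB = ⌊$176,785 × 150%/6⌋ = $44,196; SL = ⌊$141,885/4⌋ = $35,471 → take DB $44,196. Book value $132,589.
Year 4: DB = ⌊$132,589 × 150%/6⌋ = $33,147; SL = ⌊$97,689/3⌋ = $32,563 → take DB $33,147. Book value $99,442.
Year 5: DB = ⌊$99,442 × 150%/6⌋ = $24,860; SL = ⌊$64,542/2⌋ = $32,271 → take SL $32,271. Book value $67,171.

$67,171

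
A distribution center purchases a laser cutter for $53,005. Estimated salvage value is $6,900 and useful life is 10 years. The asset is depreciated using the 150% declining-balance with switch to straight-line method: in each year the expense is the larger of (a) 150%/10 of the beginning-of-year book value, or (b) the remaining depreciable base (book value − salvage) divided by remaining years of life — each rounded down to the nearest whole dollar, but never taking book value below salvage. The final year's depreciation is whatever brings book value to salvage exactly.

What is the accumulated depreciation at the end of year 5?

$29,484

Depreciable base = $53,005 − $6,900 = $46,105.
Year 1: DB = ⌊$53,005 × 150%/10⌋ = $7,950; SL = ⌊$46,105/10⌋ = $4,610 → take DB $7,950. Book value $45,055.
Year 2: DB = ⌊$45,055 × 150%/10⌋ = $6,758; SL = ⌊$38,155/9⌋ = $4,239 → take DB $6,758. Book value $38,297.
Year 3: DB = ⌊$38,297 × 150%/10⌋ = $5,744; SL = ⌊$31,397/8⌋ = $3,924 → take DB $5,744. Book value $32,553.
Year 4: DB = ⌊$32,553 × 150%/10⌋ = $4,882; SL = ⌊$25,653/7⌋ = $3,664 → take DB $4,882. Book value $27,671.
Year 5: DB = ⌊$27,671 × 150%/10⌋ = $4,150; SL = ⌊$20,771/6⌋ = $3,461 → take DB $4,150. Book value $23,521.
Accumulated through year 5 = $53,005 − $23,521 = $29,484.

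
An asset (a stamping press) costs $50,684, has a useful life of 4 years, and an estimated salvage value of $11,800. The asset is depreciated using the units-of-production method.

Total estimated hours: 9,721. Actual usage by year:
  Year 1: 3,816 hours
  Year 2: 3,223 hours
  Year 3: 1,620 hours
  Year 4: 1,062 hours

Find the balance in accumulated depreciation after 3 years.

$34,636

Depreciable base = $50,684 − $11,800 = $38,884.
Rate = $38,884 / 9,721 hours = $4 per hour.
Year 1: 3,816 × $4 = $15,264. Book value $35,420.
Year 2: 3,223 × $4 = $12,892. Book value $22,528.
Year 3: 1,620 × $4 = $6,480. Book value $16,048.
Accumulated through year 3 = $50,684 − $16,048 = $34,636.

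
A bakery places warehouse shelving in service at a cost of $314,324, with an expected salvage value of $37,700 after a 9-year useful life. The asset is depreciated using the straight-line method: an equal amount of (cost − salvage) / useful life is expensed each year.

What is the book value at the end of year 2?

$252,852

Depreciable base = $314,324 − $37,700 = $276,624.
Annual expense = $276,624 / 9 = $30,736.
End of year 1: book value $283,588.
End of year 2: book value $252,852.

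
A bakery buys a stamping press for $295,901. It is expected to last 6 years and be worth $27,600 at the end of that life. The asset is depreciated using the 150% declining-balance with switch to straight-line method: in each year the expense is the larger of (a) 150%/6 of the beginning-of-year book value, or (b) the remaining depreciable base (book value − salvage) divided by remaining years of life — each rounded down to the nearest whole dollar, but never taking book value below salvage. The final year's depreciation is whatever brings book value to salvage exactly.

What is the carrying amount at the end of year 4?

$92,423

Depreciable base = $295,901 − $27,600 = $268,301.
Year 1: DB = ⌊$295,901 × 150%/6⌋ = $73,975; SL = ⌊$268,301/6⌋ = $44,716 → take DB $73,975. Book value $221,926.
Year 2: DB = ⌊$221,926 × 150%/6⌋ = $55,481; SL = ⌊$194,326/5⌋ = $38,865 → take DB $55,481. Book value $166,445.
Year 3: DB = ⌊$166,445 × 150%/6⌋ = $41,611; SL = ⌊$138,845/4⌋ = $34,711 → take DB $41,611. Book value $124,834.
Year 4: DB = ⌊$124,834 × 150%/6⌋ = $31,208; SL = ⌊$97,234/3⌋ = $32,411 → take SL $32,411. Book value $92,423.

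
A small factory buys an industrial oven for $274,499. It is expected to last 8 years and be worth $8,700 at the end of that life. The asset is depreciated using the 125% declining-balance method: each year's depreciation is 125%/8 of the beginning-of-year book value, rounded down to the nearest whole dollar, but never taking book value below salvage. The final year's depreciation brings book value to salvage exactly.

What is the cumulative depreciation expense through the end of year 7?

$190,929

Depreciable base = $274,499 − $8,700 = $265,799.
Year 1: ⌊$274,499 × 125%/8⌋ = $42,890. Book value $231,609.
Year 2: ⌊$231,609 × 125%/8⌋ = $36,188. Book value $195,421.
Year 3: ⌊$195,421 × 125%/8⌋ = $30,534. Book value $164,887.
Year 4: ⌊$164,887 × 125%/8⌋ = $25,763. Book value $139,124.
Year 5: ⌊$139,124 × 125%/8⌋ = $21,738. Book value $117,386.
Year 6: ⌊$117,386 × 125%/8⌋ = $18,341. Book value $99,045.
Year 7: ⌊$99,045 × 125%/8⌋ = $15,475. Book value $83,570.
Accumulated through year 7 = $274,499 − $83,570 = $190,929.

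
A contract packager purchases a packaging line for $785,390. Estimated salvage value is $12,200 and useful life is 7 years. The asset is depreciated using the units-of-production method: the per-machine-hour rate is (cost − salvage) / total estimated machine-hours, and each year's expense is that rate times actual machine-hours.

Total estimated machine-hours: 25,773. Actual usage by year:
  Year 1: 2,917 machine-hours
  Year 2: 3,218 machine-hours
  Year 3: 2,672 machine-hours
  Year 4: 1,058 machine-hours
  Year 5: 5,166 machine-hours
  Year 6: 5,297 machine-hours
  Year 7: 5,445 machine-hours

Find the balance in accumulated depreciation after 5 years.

$450,930

Depreciable base = $785,390 − $12,200 = $773,190.
Rate = $773,190 / 25,773 machine-hours = $30 per machine-hour.
Year 1: 2,917 × $30 = $87,510. Book value $697,880.
Year 2: 3,218 × $30 = $96,540. Book value $601,340.
Year 3: 2,672 × $30 = $80,160. Book value $521,180.
Year 4: 1,058 × $30 = $31,740. Book value $489,440.
Year 5: 5,166 × $30 = $154,980. Book value $334,460.
Accumulated through year 5 = $785,390 − $334,460 = $450,930.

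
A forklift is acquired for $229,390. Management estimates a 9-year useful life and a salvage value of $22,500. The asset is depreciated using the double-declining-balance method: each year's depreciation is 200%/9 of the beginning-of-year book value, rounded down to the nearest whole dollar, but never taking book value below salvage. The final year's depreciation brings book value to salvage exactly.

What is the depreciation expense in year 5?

$18,654

Depreciable base = $229,390 − $22,500 = $206,890.
Year 1: ⌊$229,390 × 200%/9⌋ = $50,975. Book value $178,415.
Year 2: ⌊$178,415 × 200%/9⌋ = $39,647. Book value $138,768.
Year 3: ⌊$138,768 × 200%/9⌋ = $30,837. Book value $107,931.
Year 4: ⌊$107,931 × 200%/9⌋ = $23,984. Book value $83,947.
Year 5: ⌊$83,947 × 200%/9⌋ = $18,654. Book value $65,293.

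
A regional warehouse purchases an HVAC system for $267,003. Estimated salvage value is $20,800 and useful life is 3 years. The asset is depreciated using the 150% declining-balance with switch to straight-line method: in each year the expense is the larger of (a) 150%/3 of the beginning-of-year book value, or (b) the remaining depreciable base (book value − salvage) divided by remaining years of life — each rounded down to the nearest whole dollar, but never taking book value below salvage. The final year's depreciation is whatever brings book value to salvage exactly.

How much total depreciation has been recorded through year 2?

$200,252

Depreciable base = $267,003 − $20,800 = $246,203.
Year 1: DB = ⌊$267,003 × 150%/3⌋ = $133,501; SL = ⌊$246,203/3⌋ = $82,067 → take DB $133,501. Book value $133,502.
Year 2: DB = ⌊$133,502 × 150%/3⌋ = $66,751; SL = ⌊$112,702/2⌋ = $56,351 → take DB $66,751. Book value $66,751.
Accumulated through year 2 = $267,003 − $66,751 = $200,252.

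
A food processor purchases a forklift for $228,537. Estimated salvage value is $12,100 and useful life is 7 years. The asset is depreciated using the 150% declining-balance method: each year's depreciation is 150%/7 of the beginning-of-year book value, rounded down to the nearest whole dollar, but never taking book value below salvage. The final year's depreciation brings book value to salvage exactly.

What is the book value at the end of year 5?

$68,437

Depreciable base = $228,537 − $12,100 = $216,437.
Year 1: ⌊$228,537 × 150%/7⌋ = $48,972. Book value $179,565.
Year 2: ⌊$179,565 × 150%/7⌋ = $38,478. Book value $141,087.
Year 3: ⌊$141,087 × 150%/7⌋ = $30,232. Book value $110,855.
Year 4: ⌊$110,855 × 150%/7⌋ = $23,754. Book value $87,101.
Year 5: ⌊$87,101 × 150%/7⌋ = $18,664. Book value $68,437.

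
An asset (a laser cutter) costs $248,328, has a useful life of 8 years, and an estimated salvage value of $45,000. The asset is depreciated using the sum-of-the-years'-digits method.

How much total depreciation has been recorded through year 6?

$186,384

Depreciable base = $248,328 − $45,000 = $203,328.
Sum of the years' digits = 8+7+6+5+4+3+2+1 = 36.
Year 1: $203,328 × 8/36 = $45,184. Book value $203,144.
Year 2: $203,328 × 7/36 = $39,536. Book value $163,608.
Year 3: $203,328 × 6/36 = $33,888. Book value $129,720.
Year 4: $203,328 × 5/36 = $28,240. Book value $101,480.
Year 5: $203,328 × 4/36 = $22,592. Book value $78,888.
Year 6: $203,328 × 3/36 = $16,944. Book value $61,944.
Accumulated through year 6 = $248,328 − $61,944 = $186,384.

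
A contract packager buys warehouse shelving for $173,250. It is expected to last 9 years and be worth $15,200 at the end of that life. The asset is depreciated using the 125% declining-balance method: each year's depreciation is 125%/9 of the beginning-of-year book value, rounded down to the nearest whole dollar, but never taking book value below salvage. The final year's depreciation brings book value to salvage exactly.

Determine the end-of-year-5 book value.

$82,032

Depreciable base = $173,250 − $15,200 = $158,050.
Year 1: ⌊$173,250 × 125%/9⌋ = $24,062. Book value $149,188.
Year 2: ⌊$149,188 × 125%/9⌋ = $20,720. Book value $128,468.
Year 3: ⌊$128,468 × 125%/9⌋ = $17,842. Book value $110,626.
Year 4: ⌊$110,626 × 125%/9⌋ = $15,364. Book value $95,262.
Year 5: ⌊$95,262 × 125%/9⌋ = $13,230. Book value $82,032.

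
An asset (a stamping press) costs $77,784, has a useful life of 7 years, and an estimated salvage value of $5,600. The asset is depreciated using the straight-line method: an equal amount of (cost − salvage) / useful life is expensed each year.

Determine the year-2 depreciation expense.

Depreciable base = $77,784 − $5,600 = $72,184.
Annual expense = $72,184 / 7 = $10,312.

$10,312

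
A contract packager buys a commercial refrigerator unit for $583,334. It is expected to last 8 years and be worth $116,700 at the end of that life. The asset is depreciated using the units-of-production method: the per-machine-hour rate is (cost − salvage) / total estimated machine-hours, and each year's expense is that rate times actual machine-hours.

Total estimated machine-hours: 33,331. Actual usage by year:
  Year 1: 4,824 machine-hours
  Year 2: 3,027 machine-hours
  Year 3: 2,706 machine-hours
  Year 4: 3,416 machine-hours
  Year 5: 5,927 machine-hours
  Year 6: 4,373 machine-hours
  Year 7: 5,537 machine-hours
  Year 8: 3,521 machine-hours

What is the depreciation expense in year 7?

Depreciable base = $583,334 − $116,700 = $466,634.
Rate = $466,634 / 33,331 machine-hours = $14 per machine-hour.
Year 1: 4,824 × $14 = $67,536. Book value $515,798.
Year 2: 3,027 × $14 = $42,378. Book value $473,420.
Year 3: 2,706 × $14 = $37,884. Book value $435,536.
Year 4: 3,416 × $14 = $47,824. Book value $387,712.
Year 5: 5,927 × $14 = $82,978. Book value $304,734.
Year 6: 4,373 × $14 = $61,222. Book value $243,512.
Year 7: 5,537 × $14 = $77,518. Book value $165,994.

$77,518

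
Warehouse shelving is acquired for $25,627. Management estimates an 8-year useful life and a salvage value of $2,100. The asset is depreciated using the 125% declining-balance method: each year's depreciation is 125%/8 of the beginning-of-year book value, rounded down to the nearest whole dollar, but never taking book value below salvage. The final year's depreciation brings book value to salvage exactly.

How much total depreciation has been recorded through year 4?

$12,637

Depreciable base = $25,627 − $2,100 = $23,527.
Year 1: ⌊$25,627 × 125%/8⌋ = $4,004. Book value $21,623.
Year 2: ⌊$21,623 × 125%/8⌋ = $3,378. Book value $18,245.
Year 3: ⌊$18,245 × 125%/8⌋ = $2,850. Book value $15,395.
Year 4: ⌊$15,395 × 125%/8⌋ = $2,405. Book value $12,990.
Accumulated through year 4 = $25,627 − $12,990 = $12,637.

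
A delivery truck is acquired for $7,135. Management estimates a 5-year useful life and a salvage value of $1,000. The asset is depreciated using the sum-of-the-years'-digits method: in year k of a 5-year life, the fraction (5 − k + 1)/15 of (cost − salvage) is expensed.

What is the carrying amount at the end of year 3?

$2,227

Depreciable base = $7,135 − $1,000 = $6,135.
Sum of the years' digits = 5+4+3+2+1 = 15.
Year 1: $6,135 × 5/15 = $2,045. Book value $5,090.
Year 2: $6,135 × 4/15 = $1,636. Book value $3,454.
Year 3: $6,135 × 3/15 = $1,227. Book value $2,227.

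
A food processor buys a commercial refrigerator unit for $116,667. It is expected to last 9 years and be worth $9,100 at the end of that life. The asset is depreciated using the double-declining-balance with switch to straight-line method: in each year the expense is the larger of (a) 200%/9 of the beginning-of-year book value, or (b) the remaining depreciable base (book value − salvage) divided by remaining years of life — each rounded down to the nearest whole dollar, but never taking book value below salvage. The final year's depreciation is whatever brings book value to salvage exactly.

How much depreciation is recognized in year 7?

Depreciable base = $116,667 − $9,100 = $107,567.
Year 1: DB = ⌊$116,667 × 200%/9⌋ = $25,926; SL = ⌊$107,567/9⌋ = $11,951 → take DB $25,926. Book value $90,741.
Year 2: DB = ⌊$90,741 × 200%/9⌋ = $20,164; SL = ⌊$81,641/8⌋ = $10,205 → take DB $20,164. Book value $70,577.
Year 3: DB = ⌊$70,577 × 200%/9⌋ = $15,683; SL = ⌊$61,477/7⌋ = $8,782 → take DB $15,683. Book value $54,894.
Year 4: DB = ⌊$54,894 × 200%/9⌋ = $12,198; SL = ⌊$45,794/6⌋ = $7,632 → take DB $12,198. Book value $42,696.
Year 5: DB = ⌊$42,696 × 200%/9⌋ = $9,488; SL = ⌊$33,596/5⌋ = $6,719 → take DB $9,488. Book value $33,208.
Year 6: DB = ⌊$33,208 × 200%/9⌋ = $7,379; SL = ⌊$24,108/4⌋ = $6,027 → take DB $7,379. Book value $25,829.
Year 7: DB = ⌊$25,829 × 200%/9⌋ = $5,739; SL = ⌊$16,729/3⌋ = $5,576 → take DB $5,739. Book value $20,090.

$5,739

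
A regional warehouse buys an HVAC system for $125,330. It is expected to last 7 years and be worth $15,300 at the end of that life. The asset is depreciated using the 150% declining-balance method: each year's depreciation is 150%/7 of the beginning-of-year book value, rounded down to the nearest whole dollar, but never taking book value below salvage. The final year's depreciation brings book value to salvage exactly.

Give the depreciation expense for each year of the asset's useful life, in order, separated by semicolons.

Depreciable base = $125,330 − $15,300 = $110,030.
Year 1: ⌊$125,330 × 150%/7⌋ = $26,856. Book value $98,474.
Year 2: ⌊$98,474 × 150%/7⌋ = $21,101. Book value $77,373.
Year 3: ⌊$77,373 × 150%/7⌋ = $16,579. Book value $60,794.
Year 4: ⌊$60,794 × 150%/7⌋ = $13,027. Book value $47,767.
Year 5: ⌊$47,767 × 150%/7⌋ = $10,235. Book value $37,532.
Year 6: ⌊$37,532 × 150%/7⌋ = $8,042. Book value $29,490.
Year 7 (final): $29,490 − $15,300 = $14,190. Book value $15,300.

$26,856; $21,101; $16,579; $13,027; $10,235; $8,042; $14,190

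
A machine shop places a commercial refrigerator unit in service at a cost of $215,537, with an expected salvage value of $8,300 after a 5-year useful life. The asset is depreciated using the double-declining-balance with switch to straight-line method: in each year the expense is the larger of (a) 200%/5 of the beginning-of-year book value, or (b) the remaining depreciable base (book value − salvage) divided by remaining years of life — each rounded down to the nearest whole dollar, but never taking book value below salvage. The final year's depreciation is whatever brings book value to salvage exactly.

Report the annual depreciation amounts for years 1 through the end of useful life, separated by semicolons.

$86,214; $51,729; $31,037; $19,128; $19,129

Depreciable base = $215,537 − $8,300 = $207,237.
Year 1: DB = ⌊$215,537 × 200%/5⌋ = $86,214; SL = ⌊$207,237/5⌋ = $41,447 → take DB $86,214. Book value $129,323.
Year 2: DB = ⌊$129,323 × 200%/5⌋ = $51,729; SL = ⌊$121,023/4⌋ = $30,255 → take DB $51,729. Book value $77,594.
Year 3: DB = ⌊$77,594 × 200%/5⌋ = $31,037; SL = ⌊$69,294/3⌋ = $23,098 → take DB $31,037. Book value $46,557.
Year 4: DB = ⌊$46,557 × 200%/5⌋ = $18,622; SL = ⌊$38,257/2⌋ = $19,128 → take SL $19,128. Book value $27,429.
Year 5 (final): $27,429 − $8,300 = $19,129. Book value $8,300.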